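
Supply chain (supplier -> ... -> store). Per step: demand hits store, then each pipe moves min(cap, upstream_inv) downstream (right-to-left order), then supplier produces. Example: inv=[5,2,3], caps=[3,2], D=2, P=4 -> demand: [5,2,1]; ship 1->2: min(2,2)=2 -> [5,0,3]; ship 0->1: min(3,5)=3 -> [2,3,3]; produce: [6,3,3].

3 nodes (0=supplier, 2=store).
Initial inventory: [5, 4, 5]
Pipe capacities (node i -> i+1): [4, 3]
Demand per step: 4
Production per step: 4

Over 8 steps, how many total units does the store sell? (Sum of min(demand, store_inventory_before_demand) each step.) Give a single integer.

Answer: 26

Derivation:
Step 1: sold=4 (running total=4) -> [5 5 4]
Step 2: sold=4 (running total=8) -> [5 6 3]
Step 3: sold=3 (running total=11) -> [5 7 3]
Step 4: sold=3 (running total=14) -> [5 8 3]
Step 5: sold=3 (running total=17) -> [5 9 3]
Step 6: sold=3 (running total=20) -> [5 10 3]
Step 7: sold=3 (running total=23) -> [5 11 3]
Step 8: sold=3 (running total=26) -> [5 12 3]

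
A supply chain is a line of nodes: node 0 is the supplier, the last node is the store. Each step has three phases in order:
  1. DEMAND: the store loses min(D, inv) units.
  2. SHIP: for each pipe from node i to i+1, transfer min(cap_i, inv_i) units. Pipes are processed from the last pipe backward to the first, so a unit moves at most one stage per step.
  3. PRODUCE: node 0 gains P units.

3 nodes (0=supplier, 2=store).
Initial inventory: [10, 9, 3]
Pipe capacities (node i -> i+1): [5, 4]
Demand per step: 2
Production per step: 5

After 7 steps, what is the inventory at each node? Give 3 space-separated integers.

Step 1: demand=2,sold=2 ship[1->2]=4 ship[0->1]=5 prod=5 -> inv=[10 10 5]
Step 2: demand=2,sold=2 ship[1->2]=4 ship[0->1]=5 prod=5 -> inv=[10 11 7]
Step 3: demand=2,sold=2 ship[1->2]=4 ship[0->1]=5 prod=5 -> inv=[10 12 9]
Step 4: demand=2,sold=2 ship[1->2]=4 ship[0->1]=5 prod=5 -> inv=[10 13 11]
Step 5: demand=2,sold=2 ship[1->2]=4 ship[0->1]=5 prod=5 -> inv=[10 14 13]
Step 6: demand=2,sold=2 ship[1->2]=4 ship[0->1]=5 prod=5 -> inv=[10 15 15]
Step 7: demand=2,sold=2 ship[1->2]=4 ship[0->1]=5 prod=5 -> inv=[10 16 17]

10 16 17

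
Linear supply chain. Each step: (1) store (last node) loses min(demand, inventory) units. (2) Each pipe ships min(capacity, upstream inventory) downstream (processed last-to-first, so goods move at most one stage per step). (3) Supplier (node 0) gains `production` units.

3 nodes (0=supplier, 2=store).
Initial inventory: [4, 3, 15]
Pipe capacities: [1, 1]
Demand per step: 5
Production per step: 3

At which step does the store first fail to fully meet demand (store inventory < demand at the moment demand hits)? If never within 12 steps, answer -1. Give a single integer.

Step 1: demand=5,sold=5 ship[1->2]=1 ship[0->1]=1 prod=3 -> [6 3 11]
Step 2: demand=5,sold=5 ship[1->2]=1 ship[0->1]=1 prod=3 -> [8 3 7]
Step 3: demand=5,sold=5 ship[1->2]=1 ship[0->1]=1 prod=3 -> [10 3 3]
Step 4: demand=5,sold=3 ship[1->2]=1 ship[0->1]=1 prod=3 -> [12 3 1]
Step 5: demand=5,sold=1 ship[1->2]=1 ship[0->1]=1 prod=3 -> [14 3 1]
Step 6: demand=5,sold=1 ship[1->2]=1 ship[0->1]=1 prod=3 -> [16 3 1]
Step 7: demand=5,sold=1 ship[1->2]=1 ship[0->1]=1 prod=3 -> [18 3 1]
Step 8: demand=5,sold=1 ship[1->2]=1 ship[0->1]=1 prod=3 -> [20 3 1]
Step 9: demand=5,sold=1 ship[1->2]=1 ship[0->1]=1 prod=3 -> [22 3 1]
Step 10: demand=5,sold=1 ship[1->2]=1 ship[0->1]=1 prod=3 -> [24 3 1]
Step 11: demand=5,sold=1 ship[1->2]=1 ship[0->1]=1 prod=3 -> [26 3 1]
Step 12: demand=5,sold=1 ship[1->2]=1 ship[0->1]=1 prod=3 -> [28 3 1]
First stockout at step 4

4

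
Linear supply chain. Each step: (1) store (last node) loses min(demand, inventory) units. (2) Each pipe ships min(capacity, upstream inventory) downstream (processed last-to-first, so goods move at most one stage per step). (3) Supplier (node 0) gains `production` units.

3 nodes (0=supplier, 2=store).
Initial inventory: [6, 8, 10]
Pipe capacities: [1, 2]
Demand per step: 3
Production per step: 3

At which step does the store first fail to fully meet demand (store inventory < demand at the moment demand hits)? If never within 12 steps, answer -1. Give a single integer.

Step 1: demand=3,sold=3 ship[1->2]=2 ship[0->1]=1 prod=3 -> [8 7 9]
Step 2: demand=3,sold=3 ship[1->2]=2 ship[0->1]=1 prod=3 -> [10 6 8]
Step 3: demand=3,sold=3 ship[1->2]=2 ship[0->1]=1 prod=3 -> [12 5 7]
Step 4: demand=3,sold=3 ship[1->2]=2 ship[0->1]=1 prod=3 -> [14 4 6]
Step 5: demand=3,sold=3 ship[1->2]=2 ship[0->1]=1 prod=3 -> [16 3 5]
Step 6: demand=3,sold=3 ship[1->2]=2 ship[0->1]=1 prod=3 -> [18 2 4]
Step 7: demand=3,sold=3 ship[1->2]=2 ship[0->1]=1 prod=3 -> [20 1 3]
Step 8: demand=3,sold=3 ship[1->2]=1 ship[0->1]=1 prod=3 -> [22 1 1]
Step 9: demand=3,sold=1 ship[1->2]=1 ship[0->1]=1 prod=3 -> [24 1 1]
Step 10: demand=3,sold=1 ship[1->2]=1 ship[0->1]=1 prod=3 -> [26 1 1]
Step 11: demand=3,sold=1 ship[1->2]=1 ship[0->1]=1 prod=3 -> [28 1 1]
Step 12: demand=3,sold=1 ship[1->2]=1 ship[0->1]=1 prod=3 -> [30 1 1]
First stockout at step 9

9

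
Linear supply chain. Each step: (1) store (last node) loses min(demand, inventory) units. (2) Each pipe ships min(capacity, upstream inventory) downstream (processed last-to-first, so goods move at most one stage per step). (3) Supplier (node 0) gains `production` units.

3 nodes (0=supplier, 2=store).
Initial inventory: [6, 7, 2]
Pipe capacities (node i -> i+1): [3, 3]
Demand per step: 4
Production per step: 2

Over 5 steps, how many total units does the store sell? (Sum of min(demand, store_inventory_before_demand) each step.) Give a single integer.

Step 1: sold=2 (running total=2) -> [5 7 3]
Step 2: sold=3 (running total=5) -> [4 7 3]
Step 3: sold=3 (running total=8) -> [3 7 3]
Step 4: sold=3 (running total=11) -> [2 7 3]
Step 5: sold=3 (running total=14) -> [2 6 3]

Answer: 14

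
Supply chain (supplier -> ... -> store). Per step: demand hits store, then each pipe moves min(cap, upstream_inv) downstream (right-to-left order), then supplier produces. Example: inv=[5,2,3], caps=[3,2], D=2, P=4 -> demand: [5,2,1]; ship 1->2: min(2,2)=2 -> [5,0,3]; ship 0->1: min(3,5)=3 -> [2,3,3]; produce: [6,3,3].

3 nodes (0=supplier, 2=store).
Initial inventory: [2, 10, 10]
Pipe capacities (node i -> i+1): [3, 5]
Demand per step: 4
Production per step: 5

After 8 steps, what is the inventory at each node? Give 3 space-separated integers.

Step 1: demand=4,sold=4 ship[1->2]=5 ship[0->1]=2 prod=5 -> inv=[5 7 11]
Step 2: demand=4,sold=4 ship[1->2]=5 ship[0->1]=3 prod=5 -> inv=[7 5 12]
Step 3: demand=4,sold=4 ship[1->2]=5 ship[0->1]=3 prod=5 -> inv=[9 3 13]
Step 4: demand=4,sold=4 ship[1->2]=3 ship[0->1]=3 prod=5 -> inv=[11 3 12]
Step 5: demand=4,sold=4 ship[1->2]=3 ship[0->1]=3 prod=5 -> inv=[13 3 11]
Step 6: demand=4,sold=4 ship[1->2]=3 ship[0->1]=3 prod=5 -> inv=[15 3 10]
Step 7: demand=4,sold=4 ship[1->2]=3 ship[0->1]=3 prod=5 -> inv=[17 3 9]
Step 8: demand=4,sold=4 ship[1->2]=3 ship[0->1]=3 prod=5 -> inv=[19 3 8]

19 3 8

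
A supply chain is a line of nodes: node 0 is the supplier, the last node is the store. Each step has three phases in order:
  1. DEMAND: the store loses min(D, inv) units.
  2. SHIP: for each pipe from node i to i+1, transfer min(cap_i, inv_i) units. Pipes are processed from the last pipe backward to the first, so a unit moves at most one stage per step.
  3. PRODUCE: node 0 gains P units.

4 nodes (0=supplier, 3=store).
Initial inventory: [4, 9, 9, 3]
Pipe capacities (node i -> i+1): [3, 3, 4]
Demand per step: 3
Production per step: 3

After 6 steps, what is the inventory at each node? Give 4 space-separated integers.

Step 1: demand=3,sold=3 ship[2->3]=4 ship[1->2]=3 ship[0->1]=3 prod=3 -> inv=[4 9 8 4]
Step 2: demand=3,sold=3 ship[2->3]=4 ship[1->2]=3 ship[0->1]=3 prod=3 -> inv=[4 9 7 5]
Step 3: demand=3,sold=3 ship[2->3]=4 ship[1->2]=3 ship[0->1]=3 prod=3 -> inv=[4 9 6 6]
Step 4: demand=3,sold=3 ship[2->3]=4 ship[1->2]=3 ship[0->1]=3 prod=3 -> inv=[4 9 5 7]
Step 5: demand=3,sold=3 ship[2->3]=4 ship[1->2]=3 ship[0->1]=3 prod=3 -> inv=[4 9 4 8]
Step 6: demand=3,sold=3 ship[2->3]=4 ship[1->2]=3 ship[0->1]=3 prod=3 -> inv=[4 9 3 9]

4 9 3 9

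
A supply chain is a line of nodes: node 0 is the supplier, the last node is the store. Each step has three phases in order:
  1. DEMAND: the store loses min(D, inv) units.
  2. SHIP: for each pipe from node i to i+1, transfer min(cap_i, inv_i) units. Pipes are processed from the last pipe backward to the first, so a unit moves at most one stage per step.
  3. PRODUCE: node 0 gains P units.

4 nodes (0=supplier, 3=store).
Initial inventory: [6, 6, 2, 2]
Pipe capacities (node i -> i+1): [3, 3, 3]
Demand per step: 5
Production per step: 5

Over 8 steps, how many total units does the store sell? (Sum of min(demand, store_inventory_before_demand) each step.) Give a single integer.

Step 1: sold=2 (running total=2) -> [8 6 3 2]
Step 2: sold=2 (running total=4) -> [10 6 3 3]
Step 3: sold=3 (running total=7) -> [12 6 3 3]
Step 4: sold=3 (running total=10) -> [14 6 3 3]
Step 5: sold=3 (running total=13) -> [16 6 3 3]
Step 6: sold=3 (running total=16) -> [18 6 3 3]
Step 7: sold=3 (running total=19) -> [20 6 3 3]
Step 8: sold=3 (running total=22) -> [22 6 3 3]

Answer: 22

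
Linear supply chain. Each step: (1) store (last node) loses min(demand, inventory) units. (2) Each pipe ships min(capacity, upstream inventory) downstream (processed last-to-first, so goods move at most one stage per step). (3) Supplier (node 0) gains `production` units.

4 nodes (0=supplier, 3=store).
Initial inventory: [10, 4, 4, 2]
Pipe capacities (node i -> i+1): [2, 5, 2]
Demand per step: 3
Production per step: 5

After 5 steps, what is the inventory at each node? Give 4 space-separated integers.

Step 1: demand=3,sold=2 ship[2->3]=2 ship[1->2]=4 ship[0->1]=2 prod=5 -> inv=[13 2 6 2]
Step 2: demand=3,sold=2 ship[2->3]=2 ship[1->2]=2 ship[0->1]=2 prod=5 -> inv=[16 2 6 2]
Step 3: demand=3,sold=2 ship[2->3]=2 ship[1->2]=2 ship[0->1]=2 prod=5 -> inv=[19 2 6 2]
Step 4: demand=3,sold=2 ship[2->3]=2 ship[1->2]=2 ship[0->1]=2 prod=5 -> inv=[22 2 6 2]
Step 5: demand=3,sold=2 ship[2->3]=2 ship[1->2]=2 ship[0->1]=2 prod=5 -> inv=[25 2 6 2]

25 2 6 2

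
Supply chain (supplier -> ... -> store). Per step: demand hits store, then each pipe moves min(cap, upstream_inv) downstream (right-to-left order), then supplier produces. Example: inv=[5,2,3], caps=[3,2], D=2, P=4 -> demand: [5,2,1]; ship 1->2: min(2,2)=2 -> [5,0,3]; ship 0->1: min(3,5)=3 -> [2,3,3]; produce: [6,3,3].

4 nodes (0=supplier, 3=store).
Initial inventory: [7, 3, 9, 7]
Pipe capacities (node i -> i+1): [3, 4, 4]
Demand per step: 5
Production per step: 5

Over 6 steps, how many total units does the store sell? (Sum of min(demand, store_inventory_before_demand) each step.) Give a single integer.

Step 1: sold=5 (running total=5) -> [9 3 8 6]
Step 2: sold=5 (running total=10) -> [11 3 7 5]
Step 3: sold=5 (running total=15) -> [13 3 6 4]
Step 4: sold=4 (running total=19) -> [15 3 5 4]
Step 5: sold=4 (running total=23) -> [17 3 4 4]
Step 6: sold=4 (running total=27) -> [19 3 3 4]

Answer: 27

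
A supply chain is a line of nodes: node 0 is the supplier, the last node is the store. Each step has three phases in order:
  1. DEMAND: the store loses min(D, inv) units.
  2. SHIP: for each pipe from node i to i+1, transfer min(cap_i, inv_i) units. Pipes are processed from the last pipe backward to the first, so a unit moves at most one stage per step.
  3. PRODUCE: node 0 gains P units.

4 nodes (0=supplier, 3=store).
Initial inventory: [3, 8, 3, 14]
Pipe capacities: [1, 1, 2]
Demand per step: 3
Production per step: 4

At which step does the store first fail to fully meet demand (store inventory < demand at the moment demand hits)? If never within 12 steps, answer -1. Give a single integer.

Step 1: demand=3,sold=3 ship[2->3]=2 ship[1->2]=1 ship[0->1]=1 prod=4 -> [6 8 2 13]
Step 2: demand=3,sold=3 ship[2->3]=2 ship[1->2]=1 ship[0->1]=1 prod=4 -> [9 8 1 12]
Step 3: demand=3,sold=3 ship[2->3]=1 ship[1->2]=1 ship[0->1]=1 prod=4 -> [12 8 1 10]
Step 4: demand=3,sold=3 ship[2->3]=1 ship[1->2]=1 ship[0->1]=1 prod=4 -> [15 8 1 8]
Step 5: demand=3,sold=3 ship[2->3]=1 ship[1->2]=1 ship[0->1]=1 prod=4 -> [18 8 1 6]
Step 6: demand=3,sold=3 ship[2->3]=1 ship[1->2]=1 ship[0->1]=1 prod=4 -> [21 8 1 4]
Step 7: demand=3,sold=3 ship[2->3]=1 ship[1->2]=1 ship[0->1]=1 prod=4 -> [24 8 1 2]
Step 8: demand=3,sold=2 ship[2->3]=1 ship[1->2]=1 ship[0->1]=1 prod=4 -> [27 8 1 1]
Step 9: demand=3,sold=1 ship[2->3]=1 ship[1->2]=1 ship[0->1]=1 prod=4 -> [30 8 1 1]
Step 10: demand=3,sold=1 ship[2->3]=1 ship[1->2]=1 ship[0->1]=1 prod=4 -> [33 8 1 1]
Step 11: demand=3,sold=1 ship[2->3]=1 ship[1->2]=1 ship[0->1]=1 prod=4 -> [36 8 1 1]
Step 12: demand=3,sold=1 ship[2->3]=1 ship[1->2]=1 ship[0->1]=1 prod=4 -> [39 8 1 1]
First stockout at step 8

8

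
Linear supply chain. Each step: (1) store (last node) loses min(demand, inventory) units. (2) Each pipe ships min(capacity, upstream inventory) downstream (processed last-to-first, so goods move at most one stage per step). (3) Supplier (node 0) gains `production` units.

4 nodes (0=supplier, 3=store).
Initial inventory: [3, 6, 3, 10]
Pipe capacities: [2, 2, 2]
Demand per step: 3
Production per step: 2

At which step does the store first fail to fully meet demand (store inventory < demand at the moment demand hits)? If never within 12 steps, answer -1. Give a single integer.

Step 1: demand=3,sold=3 ship[2->3]=2 ship[1->2]=2 ship[0->1]=2 prod=2 -> [3 6 3 9]
Step 2: demand=3,sold=3 ship[2->3]=2 ship[1->2]=2 ship[0->1]=2 prod=2 -> [3 6 3 8]
Step 3: demand=3,sold=3 ship[2->3]=2 ship[1->2]=2 ship[0->1]=2 prod=2 -> [3 6 3 7]
Step 4: demand=3,sold=3 ship[2->3]=2 ship[1->2]=2 ship[0->1]=2 prod=2 -> [3 6 3 6]
Step 5: demand=3,sold=3 ship[2->3]=2 ship[1->2]=2 ship[0->1]=2 prod=2 -> [3 6 3 5]
Step 6: demand=3,sold=3 ship[2->3]=2 ship[1->2]=2 ship[0->1]=2 prod=2 -> [3 6 3 4]
Step 7: demand=3,sold=3 ship[2->3]=2 ship[1->2]=2 ship[0->1]=2 prod=2 -> [3 6 3 3]
Step 8: demand=3,sold=3 ship[2->3]=2 ship[1->2]=2 ship[0->1]=2 prod=2 -> [3 6 3 2]
Step 9: demand=3,sold=2 ship[2->3]=2 ship[1->2]=2 ship[0->1]=2 prod=2 -> [3 6 3 2]
Step 10: demand=3,sold=2 ship[2->3]=2 ship[1->2]=2 ship[0->1]=2 prod=2 -> [3 6 3 2]
Step 11: demand=3,sold=2 ship[2->3]=2 ship[1->2]=2 ship[0->1]=2 prod=2 -> [3 6 3 2]
Step 12: demand=3,sold=2 ship[2->3]=2 ship[1->2]=2 ship[0->1]=2 prod=2 -> [3 6 3 2]
First stockout at step 9

9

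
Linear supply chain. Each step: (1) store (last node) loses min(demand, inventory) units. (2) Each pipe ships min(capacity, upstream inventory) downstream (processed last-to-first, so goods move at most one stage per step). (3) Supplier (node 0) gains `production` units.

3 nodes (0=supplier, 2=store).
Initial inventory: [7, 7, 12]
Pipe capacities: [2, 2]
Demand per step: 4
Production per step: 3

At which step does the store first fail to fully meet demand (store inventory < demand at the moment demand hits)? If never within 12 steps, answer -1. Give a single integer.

Step 1: demand=4,sold=4 ship[1->2]=2 ship[0->1]=2 prod=3 -> [8 7 10]
Step 2: demand=4,sold=4 ship[1->2]=2 ship[0->1]=2 prod=3 -> [9 7 8]
Step 3: demand=4,sold=4 ship[1->2]=2 ship[0->1]=2 prod=3 -> [10 7 6]
Step 4: demand=4,sold=4 ship[1->2]=2 ship[0->1]=2 prod=3 -> [11 7 4]
Step 5: demand=4,sold=4 ship[1->2]=2 ship[0->1]=2 prod=3 -> [12 7 2]
Step 6: demand=4,sold=2 ship[1->2]=2 ship[0->1]=2 prod=3 -> [13 7 2]
Step 7: demand=4,sold=2 ship[1->2]=2 ship[0->1]=2 prod=3 -> [14 7 2]
Step 8: demand=4,sold=2 ship[1->2]=2 ship[0->1]=2 prod=3 -> [15 7 2]
Step 9: demand=4,sold=2 ship[1->2]=2 ship[0->1]=2 prod=3 -> [16 7 2]
Step 10: demand=4,sold=2 ship[1->2]=2 ship[0->1]=2 prod=3 -> [17 7 2]
Step 11: demand=4,sold=2 ship[1->2]=2 ship[0->1]=2 prod=3 -> [18 7 2]
Step 12: demand=4,sold=2 ship[1->2]=2 ship[0->1]=2 prod=3 -> [19 7 2]
First stockout at step 6

6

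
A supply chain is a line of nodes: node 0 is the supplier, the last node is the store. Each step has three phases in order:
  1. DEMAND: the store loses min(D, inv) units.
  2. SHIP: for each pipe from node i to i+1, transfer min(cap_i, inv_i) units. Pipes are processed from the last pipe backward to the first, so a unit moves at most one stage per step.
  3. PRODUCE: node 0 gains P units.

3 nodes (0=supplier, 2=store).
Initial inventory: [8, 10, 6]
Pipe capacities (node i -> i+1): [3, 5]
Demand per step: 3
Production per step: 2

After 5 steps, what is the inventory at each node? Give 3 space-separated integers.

Step 1: demand=3,sold=3 ship[1->2]=5 ship[0->1]=3 prod=2 -> inv=[7 8 8]
Step 2: demand=3,sold=3 ship[1->2]=5 ship[0->1]=3 prod=2 -> inv=[6 6 10]
Step 3: demand=3,sold=3 ship[1->2]=5 ship[0->1]=3 prod=2 -> inv=[5 4 12]
Step 4: demand=3,sold=3 ship[1->2]=4 ship[0->1]=3 prod=2 -> inv=[4 3 13]
Step 5: demand=3,sold=3 ship[1->2]=3 ship[0->1]=3 prod=2 -> inv=[3 3 13]

3 3 13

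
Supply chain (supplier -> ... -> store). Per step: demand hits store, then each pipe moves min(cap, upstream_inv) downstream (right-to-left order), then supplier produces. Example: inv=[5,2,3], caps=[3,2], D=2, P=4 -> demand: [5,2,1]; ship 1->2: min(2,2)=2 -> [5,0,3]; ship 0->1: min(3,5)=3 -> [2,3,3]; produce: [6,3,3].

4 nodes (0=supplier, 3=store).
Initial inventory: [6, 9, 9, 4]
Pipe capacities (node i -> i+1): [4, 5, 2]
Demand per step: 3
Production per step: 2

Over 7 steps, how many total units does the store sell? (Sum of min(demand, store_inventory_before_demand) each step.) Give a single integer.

Answer: 16

Derivation:
Step 1: sold=3 (running total=3) -> [4 8 12 3]
Step 2: sold=3 (running total=6) -> [2 7 15 2]
Step 3: sold=2 (running total=8) -> [2 4 18 2]
Step 4: sold=2 (running total=10) -> [2 2 20 2]
Step 5: sold=2 (running total=12) -> [2 2 20 2]
Step 6: sold=2 (running total=14) -> [2 2 20 2]
Step 7: sold=2 (running total=16) -> [2 2 20 2]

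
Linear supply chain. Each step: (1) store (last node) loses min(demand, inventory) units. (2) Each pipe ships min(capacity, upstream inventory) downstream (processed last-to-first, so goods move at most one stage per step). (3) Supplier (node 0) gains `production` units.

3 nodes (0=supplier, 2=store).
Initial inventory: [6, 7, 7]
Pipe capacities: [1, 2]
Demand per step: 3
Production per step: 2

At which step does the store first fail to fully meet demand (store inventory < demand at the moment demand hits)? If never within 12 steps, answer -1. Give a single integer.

Step 1: demand=3,sold=3 ship[1->2]=2 ship[0->1]=1 prod=2 -> [7 6 6]
Step 2: demand=3,sold=3 ship[1->2]=2 ship[0->1]=1 prod=2 -> [8 5 5]
Step 3: demand=3,sold=3 ship[1->2]=2 ship[0->1]=1 prod=2 -> [9 4 4]
Step 4: demand=3,sold=3 ship[1->2]=2 ship[0->1]=1 prod=2 -> [10 3 3]
Step 5: demand=3,sold=3 ship[1->2]=2 ship[0->1]=1 prod=2 -> [11 2 2]
Step 6: demand=3,sold=2 ship[1->2]=2 ship[0->1]=1 prod=2 -> [12 1 2]
Step 7: demand=3,sold=2 ship[1->2]=1 ship[0->1]=1 prod=2 -> [13 1 1]
Step 8: demand=3,sold=1 ship[1->2]=1 ship[0->1]=1 prod=2 -> [14 1 1]
Step 9: demand=3,sold=1 ship[1->2]=1 ship[0->1]=1 prod=2 -> [15 1 1]
Step 10: demand=3,sold=1 ship[1->2]=1 ship[0->1]=1 prod=2 -> [16 1 1]
Step 11: demand=3,sold=1 ship[1->2]=1 ship[0->1]=1 prod=2 -> [17 1 1]
Step 12: demand=3,sold=1 ship[1->2]=1 ship[0->1]=1 prod=2 -> [18 1 1]
First stockout at step 6

6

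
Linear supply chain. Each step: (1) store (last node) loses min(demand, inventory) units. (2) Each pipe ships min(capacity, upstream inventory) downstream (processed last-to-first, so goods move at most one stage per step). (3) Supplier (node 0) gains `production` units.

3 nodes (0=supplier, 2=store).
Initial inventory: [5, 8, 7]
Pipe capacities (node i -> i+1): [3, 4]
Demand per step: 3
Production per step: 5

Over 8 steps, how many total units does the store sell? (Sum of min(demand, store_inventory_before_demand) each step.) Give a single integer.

Step 1: sold=3 (running total=3) -> [7 7 8]
Step 2: sold=3 (running total=6) -> [9 6 9]
Step 3: sold=3 (running total=9) -> [11 5 10]
Step 4: sold=3 (running total=12) -> [13 4 11]
Step 5: sold=3 (running total=15) -> [15 3 12]
Step 6: sold=3 (running total=18) -> [17 3 12]
Step 7: sold=3 (running total=21) -> [19 3 12]
Step 8: sold=3 (running total=24) -> [21 3 12]

Answer: 24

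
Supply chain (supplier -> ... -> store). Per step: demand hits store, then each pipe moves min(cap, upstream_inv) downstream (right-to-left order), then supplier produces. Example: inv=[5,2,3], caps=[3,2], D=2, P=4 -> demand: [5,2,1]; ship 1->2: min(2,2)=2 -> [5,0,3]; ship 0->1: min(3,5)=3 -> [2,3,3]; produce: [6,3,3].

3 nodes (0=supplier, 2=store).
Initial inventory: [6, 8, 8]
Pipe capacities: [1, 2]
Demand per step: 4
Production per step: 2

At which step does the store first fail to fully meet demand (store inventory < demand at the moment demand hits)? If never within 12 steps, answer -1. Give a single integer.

Step 1: demand=4,sold=4 ship[1->2]=2 ship[0->1]=1 prod=2 -> [7 7 6]
Step 2: demand=4,sold=4 ship[1->2]=2 ship[0->1]=1 prod=2 -> [8 6 4]
Step 3: demand=4,sold=4 ship[1->2]=2 ship[0->1]=1 prod=2 -> [9 5 2]
Step 4: demand=4,sold=2 ship[1->2]=2 ship[0->1]=1 prod=2 -> [10 4 2]
Step 5: demand=4,sold=2 ship[1->2]=2 ship[0->1]=1 prod=2 -> [11 3 2]
Step 6: demand=4,sold=2 ship[1->2]=2 ship[0->1]=1 prod=2 -> [12 2 2]
Step 7: demand=4,sold=2 ship[1->2]=2 ship[0->1]=1 prod=2 -> [13 1 2]
Step 8: demand=4,sold=2 ship[1->2]=1 ship[0->1]=1 prod=2 -> [14 1 1]
Step 9: demand=4,sold=1 ship[1->2]=1 ship[0->1]=1 prod=2 -> [15 1 1]
Step 10: demand=4,sold=1 ship[1->2]=1 ship[0->1]=1 prod=2 -> [16 1 1]
Step 11: demand=4,sold=1 ship[1->2]=1 ship[0->1]=1 prod=2 -> [17 1 1]
Step 12: demand=4,sold=1 ship[1->2]=1 ship[0->1]=1 prod=2 -> [18 1 1]
First stockout at step 4

4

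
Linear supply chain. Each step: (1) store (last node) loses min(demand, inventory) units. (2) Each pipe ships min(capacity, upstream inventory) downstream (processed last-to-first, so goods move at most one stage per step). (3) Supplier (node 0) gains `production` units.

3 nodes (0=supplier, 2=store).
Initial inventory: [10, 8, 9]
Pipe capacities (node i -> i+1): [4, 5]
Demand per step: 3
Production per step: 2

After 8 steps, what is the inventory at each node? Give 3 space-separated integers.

Step 1: demand=3,sold=3 ship[1->2]=5 ship[0->1]=4 prod=2 -> inv=[8 7 11]
Step 2: demand=3,sold=3 ship[1->2]=5 ship[0->1]=4 prod=2 -> inv=[6 6 13]
Step 3: demand=3,sold=3 ship[1->2]=5 ship[0->1]=4 prod=2 -> inv=[4 5 15]
Step 4: demand=3,sold=3 ship[1->2]=5 ship[0->1]=4 prod=2 -> inv=[2 4 17]
Step 5: demand=3,sold=3 ship[1->2]=4 ship[0->1]=2 prod=2 -> inv=[2 2 18]
Step 6: demand=3,sold=3 ship[1->2]=2 ship[0->1]=2 prod=2 -> inv=[2 2 17]
Step 7: demand=3,sold=3 ship[1->2]=2 ship[0->1]=2 prod=2 -> inv=[2 2 16]
Step 8: demand=3,sold=3 ship[1->2]=2 ship[0->1]=2 prod=2 -> inv=[2 2 15]

2 2 15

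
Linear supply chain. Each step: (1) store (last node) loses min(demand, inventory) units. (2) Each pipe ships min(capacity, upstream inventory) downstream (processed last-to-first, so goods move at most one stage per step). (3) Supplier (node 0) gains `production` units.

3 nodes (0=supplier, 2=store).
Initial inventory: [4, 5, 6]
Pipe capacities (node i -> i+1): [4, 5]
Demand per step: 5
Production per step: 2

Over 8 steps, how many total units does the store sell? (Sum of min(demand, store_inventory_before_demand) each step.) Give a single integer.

Step 1: sold=5 (running total=5) -> [2 4 6]
Step 2: sold=5 (running total=10) -> [2 2 5]
Step 3: sold=5 (running total=15) -> [2 2 2]
Step 4: sold=2 (running total=17) -> [2 2 2]
Step 5: sold=2 (running total=19) -> [2 2 2]
Step 6: sold=2 (running total=21) -> [2 2 2]
Step 7: sold=2 (running total=23) -> [2 2 2]
Step 8: sold=2 (running total=25) -> [2 2 2]

Answer: 25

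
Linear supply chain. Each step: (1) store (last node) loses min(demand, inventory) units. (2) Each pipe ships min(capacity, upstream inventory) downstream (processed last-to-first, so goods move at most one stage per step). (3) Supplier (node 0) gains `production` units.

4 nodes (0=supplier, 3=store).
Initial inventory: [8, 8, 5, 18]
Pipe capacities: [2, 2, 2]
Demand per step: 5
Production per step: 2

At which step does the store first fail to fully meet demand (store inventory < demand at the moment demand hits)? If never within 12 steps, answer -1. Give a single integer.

Step 1: demand=5,sold=5 ship[2->3]=2 ship[1->2]=2 ship[0->1]=2 prod=2 -> [8 8 5 15]
Step 2: demand=5,sold=5 ship[2->3]=2 ship[1->2]=2 ship[0->1]=2 prod=2 -> [8 8 5 12]
Step 3: demand=5,sold=5 ship[2->3]=2 ship[1->2]=2 ship[0->1]=2 prod=2 -> [8 8 5 9]
Step 4: demand=5,sold=5 ship[2->3]=2 ship[1->2]=2 ship[0->1]=2 prod=2 -> [8 8 5 6]
Step 5: demand=5,sold=5 ship[2->3]=2 ship[1->2]=2 ship[0->1]=2 prod=2 -> [8 8 5 3]
Step 6: demand=5,sold=3 ship[2->3]=2 ship[1->2]=2 ship[0->1]=2 prod=2 -> [8 8 5 2]
Step 7: demand=5,sold=2 ship[2->3]=2 ship[1->2]=2 ship[0->1]=2 prod=2 -> [8 8 5 2]
Step 8: demand=5,sold=2 ship[2->3]=2 ship[1->2]=2 ship[0->1]=2 prod=2 -> [8 8 5 2]
Step 9: demand=5,sold=2 ship[2->3]=2 ship[1->2]=2 ship[0->1]=2 prod=2 -> [8 8 5 2]
Step 10: demand=5,sold=2 ship[2->3]=2 ship[1->2]=2 ship[0->1]=2 prod=2 -> [8 8 5 2]
Step 11: demand=5,sold=2 ship[2->3]=2 ship[1->2]=2 ship[0->1]=2 prod=2 -> [8 8 5 2]
Step 12: demand=5,sold=2 ship[2->3]=2 ship[1->2]=2 ship[0->1]=2 prod=2 -> [8 8 5 2]
First stockout at step 6

6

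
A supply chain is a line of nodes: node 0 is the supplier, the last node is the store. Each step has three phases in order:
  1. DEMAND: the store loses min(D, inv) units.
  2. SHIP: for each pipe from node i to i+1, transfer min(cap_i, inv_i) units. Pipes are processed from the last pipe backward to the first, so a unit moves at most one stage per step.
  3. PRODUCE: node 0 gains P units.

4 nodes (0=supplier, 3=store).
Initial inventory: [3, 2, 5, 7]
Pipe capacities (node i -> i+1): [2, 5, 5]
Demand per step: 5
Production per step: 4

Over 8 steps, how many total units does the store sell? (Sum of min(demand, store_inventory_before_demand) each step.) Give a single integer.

Answer: 24

Derivation:
Step 1: sold=5 (running total=5) -> [5 2 2 7]
Step 2: sold=5 (running total=10) -> [7 2 2 4]
Step 3: sold=4 (running total=14) -> [9 2 2 2]
Step 4: sold=2 (running total=16) -> [11 2 2 2]
Step 5: sold=2 (running total=18) -> [13 2 2 2]
Step 6: sold=2 (running total=20) -> [15 2 2 2]
Step 7: sold=2 (running total=22) -> [17 2 2 2]
Step 8: sold=2 (running total=24) -> [19 2 2 2]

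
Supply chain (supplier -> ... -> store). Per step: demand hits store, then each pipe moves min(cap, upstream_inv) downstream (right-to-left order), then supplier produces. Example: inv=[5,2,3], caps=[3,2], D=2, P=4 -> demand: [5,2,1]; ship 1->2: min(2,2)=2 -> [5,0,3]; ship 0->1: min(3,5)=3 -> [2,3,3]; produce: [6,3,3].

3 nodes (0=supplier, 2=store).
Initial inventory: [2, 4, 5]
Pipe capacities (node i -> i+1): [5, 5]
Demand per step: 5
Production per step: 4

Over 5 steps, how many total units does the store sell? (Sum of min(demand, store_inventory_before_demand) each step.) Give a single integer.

Answer: 19

Derivation:
Step 1: sold=5 (running total=5) -> [4 2 4]
Step 2: sold=4 (running total=9) -> [4 4 2]
Step 3: sold=2 (running total=11) -> [4 4 4]
Step 4: sold=4 (running total=15) -> [4 4 4]
Step 5: sold=4 (running total=19) -> [4 4 4]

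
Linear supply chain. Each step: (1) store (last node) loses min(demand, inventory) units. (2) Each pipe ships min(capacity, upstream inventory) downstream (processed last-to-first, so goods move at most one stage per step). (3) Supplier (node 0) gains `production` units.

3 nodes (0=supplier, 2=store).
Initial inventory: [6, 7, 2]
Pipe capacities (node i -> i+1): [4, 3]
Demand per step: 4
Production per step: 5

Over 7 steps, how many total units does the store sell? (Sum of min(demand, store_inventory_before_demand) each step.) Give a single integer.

Step 1: sold=2 (running total=2) -> [7 8 3]
Step 2: sold=3 (running total=5) -> [8 9 3]
Step 3: sold=3 (running total=8) -> [9 10 3]
Step 4: sold=3 (running total=11) -> [10 11 3]
Step 5: sold=3 (running total=14) -> [11 12 3]
Step 6: sold=3 (running total=17) -> [12 13 3]
Step 7: sold=3 (running total=20) -> [13 14 3]

Answer: 20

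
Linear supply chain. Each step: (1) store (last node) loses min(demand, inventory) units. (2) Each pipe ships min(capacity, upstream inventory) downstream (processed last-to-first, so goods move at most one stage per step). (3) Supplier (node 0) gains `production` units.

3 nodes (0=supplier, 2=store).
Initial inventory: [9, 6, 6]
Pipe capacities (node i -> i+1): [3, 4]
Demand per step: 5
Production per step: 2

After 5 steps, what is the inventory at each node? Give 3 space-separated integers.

Step 1: demand=5,sold=5 ship[1->2]=4 ship[0->1]=3 prod=2 -> inv=[8 5 5]
Step 2: demand=5,sold=5 ship[1->2]=4 ship[0->1]=3 prod=2 -> inv=[7 4 4]
Step 3: demand=5,sold=4 ship[1->2]=4 ship[0->1]=3 prod=2 -> inv=[6 3 4]
Step 4: demand=5,sold=4 ship[1->2]=3 ship[0->1]=3 prod=2 -> inv=[5 3 3]
Step 5: demand=5,sold=3 ship[1->2]=3 ship[0->1]=3 prod=2 -> inv=[4 3 3]

4 3 3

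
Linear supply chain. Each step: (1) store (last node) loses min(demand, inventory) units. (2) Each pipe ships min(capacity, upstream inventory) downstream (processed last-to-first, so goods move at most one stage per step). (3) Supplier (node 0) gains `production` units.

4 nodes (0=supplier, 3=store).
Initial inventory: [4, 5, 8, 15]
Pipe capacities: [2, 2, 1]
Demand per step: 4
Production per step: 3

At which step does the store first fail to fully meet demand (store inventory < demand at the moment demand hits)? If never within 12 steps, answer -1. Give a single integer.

Step 1: demand=4,sold=4 ship[2->3]=1 ship[1->2]=2 ship[0->1]=2 prod=3 -> [5 5 9 12]
Step 2: demand=4,sold=4 ship[2->3]=1 ship[1->2]=2 ship[0->1]=2 prod=3 -> [6 5 10 9]
Step 3: demand=4,sold=4 ship[2->3]=1 ship[1->2]=2 ship[0->1]=2 prod=3 -> [7 5 11 6]
Step 4: demand=4,sold=4 ship[2->3]=1 ship[1->2]=2 ship[0->1]=2 prod=3 -> [8 5 12 3]
Step 5: demand=4,sold=3 ship[2->3]=1 ship[1->2]=2 ship[0->1]=2 prod=3 -> [9 5 13 1]
Step 6: demand=4,sold=1 ship[2->3]=1 ship[1->2]=2 ship[0->1]=2 prod=3 -> [10 5 14 1]
Step 7: demand=4,sold=1 ship[2->3]=1 ship[1->2]=2 ship[0->1]=2 prod=3 -> [11 5 15 1]
Step 8: demand=4,sold=1 ship[2->3]=1 ship[1->2]=2 ship[0->1]=2 prod=3 -> [12 5 16 1]
Step 9: demand=4,sold=1 ship[2->3]=1 ship[1->2]=2 ship[0->1]=2 prod=3 -> [13 5 17 1]
Step 10: demand=4,sold=1 ship[2->3]=1 ship[1->2]=2 ship[0->1]=2 prod=3 -> [14 5 18 1]
Step 11: demand=4,sold=1 ship[2->3]=1 ship[1->2]=2 ship[0->1]=2 prod=3 -> [15 5 19 1]
Step 12: demand=4,sold=1 ship[2->3]=1 ship[1->2]=2 ship[0->1]=2 prod=3 -> [16 5 20 1]
First stockout at step 5

5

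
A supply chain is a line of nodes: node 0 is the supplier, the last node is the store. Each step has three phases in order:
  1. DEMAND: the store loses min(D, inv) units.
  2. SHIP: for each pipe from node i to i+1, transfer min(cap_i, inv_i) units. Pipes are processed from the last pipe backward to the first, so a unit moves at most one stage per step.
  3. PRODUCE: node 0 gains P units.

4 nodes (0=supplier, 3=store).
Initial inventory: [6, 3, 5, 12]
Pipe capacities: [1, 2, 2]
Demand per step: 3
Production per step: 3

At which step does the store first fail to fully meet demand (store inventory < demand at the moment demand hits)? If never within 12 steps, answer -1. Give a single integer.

Step 1: demand=3,sold=3 ship[2->3]=2 ship[1->2]=2 ship[0->1]=1 prod=3 -> [8 2 5 11]
Step 2: demand=3,sold=3 ship[2->3]=2 ship[1->2]=2 ship[0->1]=1 prod=3 -> [10 1 5 10]
Step 3: demand=3,sold=3 ship[2->3]=2 ship[1->2]=1 ship[0->1]=1 prod=3 -> [12 1 4 9]
Step 4: demand=3,sold=3 ship[2->3]=2 ship[1->2]=1 ship[0->1]=1 prod=3 -> [14 1 3 8]
Step 5: demand=3,sold=3 ship[2->3]=2 ship[1->2]=1 ship[0->1]=1 prod=3 -> [16 1 2 7]
Step 6: demand=3,sold=3 ship[2->3]=2 ship[1->2]=1 ship[0->1]=1 prod=3 -> [18 1 1 6]
Step 7: demand=3,sold=3 ship[2->3]=1 ship[1->2]=1 ship[0->1]=1 prod=3 -> [20 1 1 4]
Step 8: demand=3,sold=3 ship[2->3]=1 ship[1->2]=1 ship[0->1]=1 prod=3 -> [22 1 1 2]
Step 9: demand=3,sold=2 ship[2->3]=1 ship[1->2]=1 ship[0->1]=1 prod=3 -> [24 1 1 1]
Step 10: demand=3,sold=1 ship[2->3]=1 ship[1->2]=1 ship[0->1]=1 prod=3 -> [26 1 1 1]
Step 11: demand=3,sold=1 ship[2->3]=1 ship[1->2]=1 ship[0->1]=1 prod=3 -> [28 1 1 1]
Step 12: demand=3,sold=1 ship[2->3]=1 ship[1->2]=1 ship[0->1]=1 prod=3 -> [30 1 1 1]
First stockout at step 9

9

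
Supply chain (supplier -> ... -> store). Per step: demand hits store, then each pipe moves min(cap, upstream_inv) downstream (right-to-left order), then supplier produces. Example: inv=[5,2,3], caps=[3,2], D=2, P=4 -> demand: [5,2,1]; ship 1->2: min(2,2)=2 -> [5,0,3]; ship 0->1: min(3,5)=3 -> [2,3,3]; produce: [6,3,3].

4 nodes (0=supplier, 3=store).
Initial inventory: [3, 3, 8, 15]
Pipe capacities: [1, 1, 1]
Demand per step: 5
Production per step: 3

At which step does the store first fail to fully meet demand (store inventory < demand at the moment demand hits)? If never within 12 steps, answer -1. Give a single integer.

Step 1: demand=5,sold=5 ship[2->3]=1 ship[1->2]=1 ship[0->1]=1 prod=3 -> [5 3 8 11]
Step 2: demand=5,sold=5 ship[2->3]=1 ship[1->2]=1 ship[0->1]=1 prod=3 -> [7 3 8 7]
Step 3: demand=5,sold=5 ship[2->3]=1 ship[1->2]=1 ship[0->1]=1 prod=3 -> [9 3 8 3]
Step 4: demand=5,sold=3 ship[2->3]=1 ship[1->2]=1 ship[0->1]=1 prod=3 -> [11 3 8 1]
Step 5: demand=5,sold=1 ship[2->3]=1 ship[1->2]=1 ship[0->1]=1 prod=3 -> [13 3 8 1]
Step 6: demand=5,sold=1 ship[2->3]=1 ship[1->2]=1 ship[0->1]=1 prod=3 -> [15 3 8 1]
Step 7: demand=5,sold=1 ship[2->3]=1 ship[1->2]=1 ship[0->1]=1 prod=3 -> [17 3 8 1]
Step 8: demand=5,sold=1 ship[2->3]=1 ship[1->2]=1 ship[0->1]=1 prod=3 -> [19 3 8 1]
Step 9: demand=5,sold=1 ship[2->3]=1 ship[1->2]=1 ship[0->1]=1 prod=3 -> [21 3 8 1]
Step 10: demand=5,sold=1 ship[2->3]=1 ship[1->2]=1 ship[0->1]=1 prod=3 -> [23 3 8 1]
Step 11: demand=5,sold=1 ship[2->3]=1 ship[1->2]=1 ship[0->1]=1 prod=3 -> [25 3 8 1]
Step 12: demand=5,sold=1 ship[2->3]=1 ship[1->2]=1 ship[0->1]=1 prod=3 -> [27 3 8 1]
First stockout at step 4

4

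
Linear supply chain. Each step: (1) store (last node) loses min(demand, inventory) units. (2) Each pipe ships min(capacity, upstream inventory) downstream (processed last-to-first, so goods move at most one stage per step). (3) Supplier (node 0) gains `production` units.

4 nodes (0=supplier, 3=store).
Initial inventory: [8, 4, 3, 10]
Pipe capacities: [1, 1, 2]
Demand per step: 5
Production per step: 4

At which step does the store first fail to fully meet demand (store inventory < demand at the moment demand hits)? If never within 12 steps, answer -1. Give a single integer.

Step 1: demand=5,sold=5 ship[2->3]=2 ship[1->2]=1 ship[0->1]=1 prod=4 -> [11 4 2 7]
Step 2: demand=5,sold=5 ship[2->3]=2 ship[1->2]=1 ship[0->1]=1 prod=4 -> [14 4 1 4]
Step 3: demand=5,sold=4 ship[2->3]=1 ship[1->2]=1 ship[0->1]=1 prod=4 -> [17 4 1 1]
Step 4: demand=5,sold=1 ship[2->3]=1 ship[1->2]=1 ship[0->1]=1 prod=4 -> [20 4 1 1]
Step 5: demand=5,sold=1 ship[2->3]=1 ship[1->2]=1 ship[0->1]=1 prod=4 -> [23 4 1 1]
Step 6: demand=5,sold=1 ship[2->3]=1 ship[1->2]=1 ship[0->1]=1 prod=4 -> [26 4 1 1]
Step 7: demand=5,sold=1 ship[2->3]=1 ship[1->2]=1 ship[0->1]=1 prod=4 -> [29 4 1 1]
Step 8: demand=5,sold=1 ship[2->3]=1 ship[1->2]=1 ship[0->1]=1 prod=4 -> [32 4 1 1]
Step 9: demand=5,sold=1 ship[2->3]=1 ship[1->2]=1 ship[0->1]=1 prod=4 -> [35 4 1 1]
Step 10: demand=5,sold=1 ship[2->3]=1 ship[1->2]=1 ship[0->1]=1 prod=4 -> [38 4 1 1]
Step 11: demand=5,sold=1 ship[2->3]=1 ship[1->2]=1 ship[0->1]=1 prod=4 -> [41 4 1 1]
Step 12: demand=5,sold=1 ship[2->3]=1 ship[1->2]=1 ship[0->1]=1 prod=4 -> [44 4 1 1]
First stockout at step 3

3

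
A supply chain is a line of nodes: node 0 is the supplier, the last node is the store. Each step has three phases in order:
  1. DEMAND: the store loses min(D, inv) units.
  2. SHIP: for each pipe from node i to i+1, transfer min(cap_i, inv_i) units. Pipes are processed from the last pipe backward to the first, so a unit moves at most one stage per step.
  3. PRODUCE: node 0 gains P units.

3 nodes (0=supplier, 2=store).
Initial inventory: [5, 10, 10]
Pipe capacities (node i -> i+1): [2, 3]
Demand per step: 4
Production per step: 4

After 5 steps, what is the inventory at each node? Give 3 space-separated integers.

Step 1: demand=4,sold=4 ship[1->2]=3 ship[0->1]=2 prod=4 -> inv=[7 9 9]
Step 2: demand=4,sold=4 ship[1->2]=3 ship[0->1]=2 prod=4 -> inv=[9 8 8]
Step 3: demand=4,sold=4 ship[1->2]=3 ship[0->1]=2 prod=4 -> inv=[11 7 7]
Step 4: demand=4,sold=4 ship[1->2]=3 ship[0->1]=2 prod=4 -> inv=[13 6 6]
Step 5: demand=4,sold=4 ship[1->2]=3 ship[0->1]=2 prod=4 -> inv=[15 5 5]

15 5 5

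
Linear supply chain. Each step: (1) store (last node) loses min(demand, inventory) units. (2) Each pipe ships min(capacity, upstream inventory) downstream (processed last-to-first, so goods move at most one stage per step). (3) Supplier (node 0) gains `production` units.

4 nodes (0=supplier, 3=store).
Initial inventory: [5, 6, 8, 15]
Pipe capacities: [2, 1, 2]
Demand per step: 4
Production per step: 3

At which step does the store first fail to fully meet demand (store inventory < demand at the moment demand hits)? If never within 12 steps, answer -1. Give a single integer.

Step 1: demand=4,sold=4 ship[2->3]=2 ship[1->2]=1 ship[0->1]=2 prod=3 -> [6 7 7 13]
Step 2: demand=4,sold=4 ship[2->3]=2 ship[1->2]=1 ship[0->1]=2 prod=3 -> [7 8 6 11]
Step 3: demand=4,sold=4 ship[2->3]=2 ship[1->2]=1 ship[0->1]=2 prod=3 -> [8 9 5 9]
Step 4: demand=4,sold=4 ship[2->3]=2 ship[1->2]=1 ship[0->1]=2 prod=3 -> [9 10 4 7]
Step 5: demand=4,sold=4 ship[2->3]=2 ship[1->2]=1 ship[0->1]=2 prod=3 -> [10 11 3 5]
Step 6: demand=4,sold=4 ship[2->3]=2 ship[1->2]=1 ship[0->1]=2 prod=3 -> [11 12 2 3]
Step 7: demand=4,sold=3 ship[2->3]=2 ship[1->2]=1 ship[0->1]=2 prod=3 -> [12 13 1 2]
Step 8: demand=4,sold=2 ship[2->3]=1 ship[1->2]=1 ship[0->1]=2 prod=3 -> [13 14 1 1]
Step 9: demand=4,sold=1 ship[2->3]=1 ship[1->2]=1 ship[0->1]=2 prod=3 -> [14 15 1 1]
Step 10: demand=4,sold=1 ship[2->3]=1 ship[1->2]=1 ship[0->1]=2 prod=3 -> [15 16 1 1]
Step 11: demand=4,sold=1 ship[2->3]=1 ship[1->2]=1 ship[0->1]=2 prod=3 -> [16 17 1 1]
Step 12: demand=4,sold=1 ship[2->3]=1 ship[1->2]=1 ship[0->1]=2 prod=3 -> [17 18 1 1]
First stockout at step 7

7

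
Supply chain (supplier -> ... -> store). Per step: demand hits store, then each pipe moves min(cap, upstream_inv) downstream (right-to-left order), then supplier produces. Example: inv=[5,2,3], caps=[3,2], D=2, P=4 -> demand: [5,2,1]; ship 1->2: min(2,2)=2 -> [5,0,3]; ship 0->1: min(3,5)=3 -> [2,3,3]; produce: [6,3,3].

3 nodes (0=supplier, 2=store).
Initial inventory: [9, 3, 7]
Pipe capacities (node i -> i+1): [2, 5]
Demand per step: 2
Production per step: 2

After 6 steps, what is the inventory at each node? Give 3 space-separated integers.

Step 1: demand=2,sold=2 ship[1->2]=3 ship[0->1]=2 prod=2 -> inv=[9 2 8]
Step 2: demand=2,sold=2 ship[1->2]=2 ship[0->1]=2 prod=2 -> inv=[9 2 8]
Step 3: demand=2,sold=2 ship[1->2]=2 ship[0->1]=2 prod=2 -> inv=[9 2 8]
Step 4: demand=2,sold=2 ship[1->2]=2 ship[0->1]=2 prod=2 -> inv=[9 2 8]
Step 5: demand=2,sold=2 ship[1->2]=2 ship[0->1]=2 prod=2 -> inv=[9 2 8]
Step 6: demand=2,sold=2 ship[1->2]=2 ship[0->1]=2 prod=2 -> inv=[9 2 8]

9 2 8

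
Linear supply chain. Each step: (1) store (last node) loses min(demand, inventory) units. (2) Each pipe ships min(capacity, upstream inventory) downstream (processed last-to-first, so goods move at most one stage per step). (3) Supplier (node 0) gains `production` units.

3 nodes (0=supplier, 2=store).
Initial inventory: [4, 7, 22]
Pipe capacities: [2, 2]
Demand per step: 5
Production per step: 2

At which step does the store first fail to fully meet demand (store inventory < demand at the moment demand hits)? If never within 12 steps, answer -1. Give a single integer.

Step 1: demand=5,sold=5 ship[1->2]=2 ship[0->1]=2 prod=2 -> [4 7 19]
Step 2: demand=5,sold=5 ship[1->2]=2 ship[0->1]=2 prod=2 -> [4 7 16]
Step 3: demand=5,sold=5 ship[1->2]=2 ship[0->1]=2 prod=2 -> [4 7 13]
Step 4: demand=5,sold=5 ship[1->2]=2 ship[0->1]=2 prod=2 -> [4 7 10]
Step 5: demand=5,sold=5 ship[1->2]=2 ship[0->1]=2 prod=2 -> [4 7 7]
Step 6: demand=5,sold=5 ship[1->2]=2 ship[0->1]=2 prod=2 -> [4 7 4]
Step 7: demand=5,sold=4 ship[1->2]=2 ship[0->1]=2 prod=2 -> [4 7 2]
Step 8: demand=5,sold=2 ship[1->2]=2 ship[0->1]=2 prod=2 -> [4 7 2]
Step 9: demand=5,sold=2 ship[1->2]=2 ship[0->1]=2 prod=2 -> [4 7 2]
Step 10: demand=5,sold=2 ship[1->2]=2 ship[0->1]=2 prod=2 -> [4 7 2]
Step 11: demand=5,sold=2 ship[1->2]=2 ship[0->1]=2 prod=2 -> [4 7 2]
Step 12: demand=5,sold=2 ship[1->2]=2 ship[0->1]=2 prod=2 -> [4 7 2]
First stockout at step 7

7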